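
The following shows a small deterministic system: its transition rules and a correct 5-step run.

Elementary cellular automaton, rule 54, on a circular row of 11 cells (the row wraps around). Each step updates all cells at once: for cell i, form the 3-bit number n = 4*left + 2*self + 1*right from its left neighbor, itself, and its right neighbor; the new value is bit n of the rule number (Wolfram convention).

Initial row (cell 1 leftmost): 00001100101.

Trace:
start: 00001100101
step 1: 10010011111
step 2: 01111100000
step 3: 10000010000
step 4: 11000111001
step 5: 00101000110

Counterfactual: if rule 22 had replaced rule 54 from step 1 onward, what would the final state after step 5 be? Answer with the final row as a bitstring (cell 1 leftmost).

(re-executing steps 1..5 under rule 22; state before step 1: 00001100101)
step 1: 10010011101
step 2: 01111100000
step 3: 10000010000
step 4: 11000111001
step 5: 00101000110

00101000110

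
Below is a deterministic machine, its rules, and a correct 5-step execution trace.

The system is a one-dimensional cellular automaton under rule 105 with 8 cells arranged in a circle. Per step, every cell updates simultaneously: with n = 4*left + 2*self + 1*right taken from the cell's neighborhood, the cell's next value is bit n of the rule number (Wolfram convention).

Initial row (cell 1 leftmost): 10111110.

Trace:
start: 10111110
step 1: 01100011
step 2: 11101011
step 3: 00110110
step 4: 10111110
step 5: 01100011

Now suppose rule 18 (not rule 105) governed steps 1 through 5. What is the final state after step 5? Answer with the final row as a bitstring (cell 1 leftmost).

00000000

(re-executing steps 1..5 under rule 18; state before step 1: 10111110)
step 1: 00000000
step 2: 00000000
step 3: 00000000
step 4: 00000000
step 5: 00000000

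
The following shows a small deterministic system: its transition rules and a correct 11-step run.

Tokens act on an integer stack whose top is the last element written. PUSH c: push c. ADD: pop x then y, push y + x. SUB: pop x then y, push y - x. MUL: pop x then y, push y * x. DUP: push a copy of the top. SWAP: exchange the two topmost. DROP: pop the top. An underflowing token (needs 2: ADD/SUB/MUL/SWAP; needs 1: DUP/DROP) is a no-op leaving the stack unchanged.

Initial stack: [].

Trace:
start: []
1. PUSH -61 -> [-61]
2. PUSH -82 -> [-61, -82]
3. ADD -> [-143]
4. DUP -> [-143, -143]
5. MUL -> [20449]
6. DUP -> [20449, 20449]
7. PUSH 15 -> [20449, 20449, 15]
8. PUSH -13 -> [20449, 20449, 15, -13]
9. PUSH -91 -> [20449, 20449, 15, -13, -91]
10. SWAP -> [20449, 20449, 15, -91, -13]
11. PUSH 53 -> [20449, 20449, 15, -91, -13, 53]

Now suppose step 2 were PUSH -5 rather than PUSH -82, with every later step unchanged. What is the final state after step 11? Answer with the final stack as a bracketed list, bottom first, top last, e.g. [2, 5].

(re-executing from step 2 with the substitution; state before step 2: [-61])
2. PUSH -5 -> [-61, -5]
3. ADD -> [-66]
4. DUP -> [-66, -66]
5. MUL -> [4356]
6. DUP -> [4356, 4356]
7. PUSH 15 -> [4356, 4356, 15]
8. PUSH -13 -> [4356, 4356, 15, -13]
9. PUSH -91 -> [4356, 4356, 15, -13, -91]
10. SWAP -> [4356, 4356, 15, -91, -13]
11. PUSH 53 -> [4356, 4356, 15, -91, -13, 53]

[4356, 4356, 15, -91, -13, 53]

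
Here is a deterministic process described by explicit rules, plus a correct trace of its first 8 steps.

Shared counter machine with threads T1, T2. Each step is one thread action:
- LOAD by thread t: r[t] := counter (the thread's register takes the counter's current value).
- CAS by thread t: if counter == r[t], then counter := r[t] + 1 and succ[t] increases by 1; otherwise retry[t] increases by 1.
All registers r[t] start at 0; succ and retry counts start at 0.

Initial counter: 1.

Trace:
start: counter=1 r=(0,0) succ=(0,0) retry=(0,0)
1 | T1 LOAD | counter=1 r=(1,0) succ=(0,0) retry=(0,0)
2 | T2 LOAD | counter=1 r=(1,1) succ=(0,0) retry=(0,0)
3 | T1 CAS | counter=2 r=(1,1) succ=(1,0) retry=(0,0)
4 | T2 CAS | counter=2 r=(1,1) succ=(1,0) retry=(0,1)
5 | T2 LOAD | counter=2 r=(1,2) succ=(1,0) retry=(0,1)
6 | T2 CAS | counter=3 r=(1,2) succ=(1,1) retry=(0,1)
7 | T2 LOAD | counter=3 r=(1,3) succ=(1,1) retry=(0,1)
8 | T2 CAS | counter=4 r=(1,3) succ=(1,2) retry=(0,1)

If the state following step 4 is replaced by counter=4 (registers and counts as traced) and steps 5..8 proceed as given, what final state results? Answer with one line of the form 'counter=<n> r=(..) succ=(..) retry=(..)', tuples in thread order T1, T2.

counter=6 r=(1,5) succ=(1,2) retry=(0,1)

state after step 4 := counter=4 r=(1,1) succ=(1,0) retry=(0,1)
5 | T2 LOAD | counter=4 r=(1,4) succ=(1,0) retry=(0,1)
6 | T2 CAS | counter=5 r=(1,4) succ=(1,1) retry=(0,1)
7 | T2 LOAD | counter=5 r=(1,5) succ=(1,1) retry=(0,1)
8 | T2 CAS | counter=6 r=(1,5) succ=(1,2) retry=(0,1)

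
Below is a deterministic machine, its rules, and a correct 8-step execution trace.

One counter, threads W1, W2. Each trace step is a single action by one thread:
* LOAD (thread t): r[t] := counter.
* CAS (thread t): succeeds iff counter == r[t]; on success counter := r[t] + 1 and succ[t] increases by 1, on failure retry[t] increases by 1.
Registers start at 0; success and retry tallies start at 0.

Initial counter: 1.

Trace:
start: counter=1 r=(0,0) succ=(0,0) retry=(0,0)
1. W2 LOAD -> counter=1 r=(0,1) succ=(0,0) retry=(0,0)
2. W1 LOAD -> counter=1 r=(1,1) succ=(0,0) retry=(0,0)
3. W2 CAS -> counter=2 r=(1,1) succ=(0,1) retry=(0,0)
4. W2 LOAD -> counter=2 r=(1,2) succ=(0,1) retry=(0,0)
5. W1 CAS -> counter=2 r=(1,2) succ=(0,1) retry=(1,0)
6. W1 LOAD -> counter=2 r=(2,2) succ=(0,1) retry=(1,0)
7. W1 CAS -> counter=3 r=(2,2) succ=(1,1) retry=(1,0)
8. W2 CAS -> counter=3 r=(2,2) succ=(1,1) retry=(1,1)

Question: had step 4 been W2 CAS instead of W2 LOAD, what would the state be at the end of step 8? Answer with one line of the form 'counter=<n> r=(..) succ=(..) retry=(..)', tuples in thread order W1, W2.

(re-executing from step 4 with the substitution; state before step 4: counter=2 r=(1,1) succ=(0,1) retry=(0,0))
4. W2 CAS -> counter=2 r=(1,1) succ=(0,1) retry=(0,1)
5. W1 CAS -> counter=2 r=(1,1) succ=(0,1) retry=(1,1)
6. W1 LOAD -> counter=2 r=(2,1) succ=(0,1) retry=(1,1)
7. W1 CAS -> counter=3 r=(2,1) succ=(1,1) retry=(1,1)
8. W2 CAS -> counter=3 r=(2,1) succ=(1,1) retry=(1,2)

counter=3 r=(2,1) succ=(1,1) retry=(1,2)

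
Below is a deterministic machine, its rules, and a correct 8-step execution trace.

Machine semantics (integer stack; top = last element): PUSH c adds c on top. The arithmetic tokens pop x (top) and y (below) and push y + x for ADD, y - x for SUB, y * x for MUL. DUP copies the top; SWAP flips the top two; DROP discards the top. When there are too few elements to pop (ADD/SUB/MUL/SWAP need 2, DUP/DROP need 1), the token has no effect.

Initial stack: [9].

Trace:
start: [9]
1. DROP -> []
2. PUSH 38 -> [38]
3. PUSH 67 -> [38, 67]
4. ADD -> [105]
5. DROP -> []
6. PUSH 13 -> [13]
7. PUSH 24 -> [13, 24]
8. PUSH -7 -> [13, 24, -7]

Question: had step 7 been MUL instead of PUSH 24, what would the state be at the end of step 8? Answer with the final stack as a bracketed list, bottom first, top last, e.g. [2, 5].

[13, -7]

(re-executing from step 7 with the substitution; state before step 7: [13])
7. MUL -> [13]
8. PUSH -7 -> [13, -7]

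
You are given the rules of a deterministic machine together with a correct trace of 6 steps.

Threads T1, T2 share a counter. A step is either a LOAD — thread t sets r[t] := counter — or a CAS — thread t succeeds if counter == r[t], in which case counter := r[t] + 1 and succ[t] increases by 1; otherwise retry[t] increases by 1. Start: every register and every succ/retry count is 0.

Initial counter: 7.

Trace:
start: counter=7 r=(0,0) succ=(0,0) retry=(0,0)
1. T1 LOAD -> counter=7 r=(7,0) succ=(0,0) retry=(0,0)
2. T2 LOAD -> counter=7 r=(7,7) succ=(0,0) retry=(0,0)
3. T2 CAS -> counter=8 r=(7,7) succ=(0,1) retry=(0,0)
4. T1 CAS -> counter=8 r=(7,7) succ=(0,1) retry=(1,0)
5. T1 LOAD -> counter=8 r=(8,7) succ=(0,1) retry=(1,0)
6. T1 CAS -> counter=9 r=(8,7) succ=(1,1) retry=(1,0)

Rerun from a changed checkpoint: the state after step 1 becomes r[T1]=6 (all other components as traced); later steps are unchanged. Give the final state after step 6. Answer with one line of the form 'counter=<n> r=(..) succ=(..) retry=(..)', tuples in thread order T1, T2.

state after step 1 := counter=7 r=(6,0) succ=(0,0) retry=(0,0)
2. T2 LOAD -> counter=7 r=(6,7) succ=(0,0) retry=(0,0)
3. T2 CAS -> counter=8 r=(6,7) succ=(0,1) retry=(0,0)
4. T1 CAS -> counter=8 r=(6,7) succ=(0,1) retry=(1,0)
5. T1 LOAD -> counter=8 r=(8,7) succ=(0,1) retry=(1,0)
6. T1 CAS -> counter=9 r=(8,7) succ=(1,1) retry=(1,0)

counter=9 r=(8,7) succ=(1,1) retry=(1,0)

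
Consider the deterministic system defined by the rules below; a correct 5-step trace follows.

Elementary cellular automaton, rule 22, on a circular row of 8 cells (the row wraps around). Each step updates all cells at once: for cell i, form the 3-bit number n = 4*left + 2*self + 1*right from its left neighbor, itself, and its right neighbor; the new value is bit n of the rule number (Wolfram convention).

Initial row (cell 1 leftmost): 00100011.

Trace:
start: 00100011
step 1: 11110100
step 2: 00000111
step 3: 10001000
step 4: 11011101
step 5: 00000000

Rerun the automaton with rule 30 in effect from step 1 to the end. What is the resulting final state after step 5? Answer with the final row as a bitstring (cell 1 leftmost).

01100100

(re-executing steps 1..5 under rule 30; state before step 1: 00100011)
step 1: 11110110
step 2: 10000100
step 3: 11001111
step 4: 00111000
step 5: 01100100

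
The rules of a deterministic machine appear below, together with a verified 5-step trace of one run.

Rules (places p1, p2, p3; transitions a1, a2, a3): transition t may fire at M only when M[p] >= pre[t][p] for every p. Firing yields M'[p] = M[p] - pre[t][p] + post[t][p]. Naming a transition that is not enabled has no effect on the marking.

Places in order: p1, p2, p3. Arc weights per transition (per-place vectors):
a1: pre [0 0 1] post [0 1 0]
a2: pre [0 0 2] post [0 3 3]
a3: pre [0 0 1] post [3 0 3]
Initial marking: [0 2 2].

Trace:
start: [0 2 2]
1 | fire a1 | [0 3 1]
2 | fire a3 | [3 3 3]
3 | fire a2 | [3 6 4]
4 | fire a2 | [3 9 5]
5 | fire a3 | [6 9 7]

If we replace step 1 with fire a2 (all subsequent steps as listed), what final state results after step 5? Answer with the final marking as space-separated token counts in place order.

(re-executing from step 1 with the substitution; state before step 1: [0 2 2])
1 | fire a2 | [0 5 3]
2 | fire a3 | [3 5 5]
3 | fire a2 | [3 8 6]
4 | fire a2 | [3 11 7]
5 | fire a3 | [6 11 9]

6 11 9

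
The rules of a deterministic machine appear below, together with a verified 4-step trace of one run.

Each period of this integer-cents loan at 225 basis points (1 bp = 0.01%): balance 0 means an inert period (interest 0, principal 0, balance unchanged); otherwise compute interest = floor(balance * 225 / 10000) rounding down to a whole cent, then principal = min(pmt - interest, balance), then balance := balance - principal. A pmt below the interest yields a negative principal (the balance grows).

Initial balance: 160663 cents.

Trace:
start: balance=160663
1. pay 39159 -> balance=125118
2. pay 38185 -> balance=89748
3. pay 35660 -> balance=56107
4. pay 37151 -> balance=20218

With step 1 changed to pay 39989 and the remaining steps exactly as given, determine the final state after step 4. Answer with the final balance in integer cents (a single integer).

(re-executing from step 1 with the substitution; state before step 1: balance=160663)
1. pay 39989 -> balance=124288
2. pay 38185 -> balance=88899
3. pay 35660 -> balance=55239
4. pay 37151 -> balance=19330

19330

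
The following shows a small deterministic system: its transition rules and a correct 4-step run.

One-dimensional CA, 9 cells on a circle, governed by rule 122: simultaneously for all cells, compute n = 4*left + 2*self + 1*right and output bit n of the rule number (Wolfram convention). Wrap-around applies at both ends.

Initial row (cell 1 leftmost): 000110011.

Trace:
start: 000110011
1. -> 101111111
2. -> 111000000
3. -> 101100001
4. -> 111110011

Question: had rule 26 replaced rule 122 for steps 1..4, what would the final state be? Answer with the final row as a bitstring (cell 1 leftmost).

(re-executing steps 1..4 under rule 26; state before step 1: 000110011)
1. -> 101101110
2. -> 001001000
3. -> 010110100
4. -> 100100010

100100010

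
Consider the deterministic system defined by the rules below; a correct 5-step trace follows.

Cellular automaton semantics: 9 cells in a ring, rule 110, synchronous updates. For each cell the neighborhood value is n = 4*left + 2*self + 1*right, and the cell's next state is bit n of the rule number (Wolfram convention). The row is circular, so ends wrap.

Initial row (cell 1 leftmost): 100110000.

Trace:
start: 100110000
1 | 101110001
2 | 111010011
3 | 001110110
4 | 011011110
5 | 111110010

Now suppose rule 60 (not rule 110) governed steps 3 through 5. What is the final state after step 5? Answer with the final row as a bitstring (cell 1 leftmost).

(re-executing steps 3..5 under rule 60; state before step 3: 111010011)
3 | 000111010
4 | 000100111
5 | 100110100

100110100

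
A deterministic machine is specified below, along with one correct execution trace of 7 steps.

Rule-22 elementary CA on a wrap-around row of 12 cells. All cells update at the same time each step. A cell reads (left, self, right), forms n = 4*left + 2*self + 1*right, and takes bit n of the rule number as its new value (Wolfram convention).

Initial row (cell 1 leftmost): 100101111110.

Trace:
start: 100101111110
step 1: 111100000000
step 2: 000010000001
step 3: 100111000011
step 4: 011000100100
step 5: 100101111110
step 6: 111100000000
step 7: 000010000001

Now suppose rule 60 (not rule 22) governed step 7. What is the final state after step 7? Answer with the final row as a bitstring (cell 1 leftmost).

100010000000

(re-executing step 7 under rule 60; state before step 7: 111100000000)
step 7: 100010000000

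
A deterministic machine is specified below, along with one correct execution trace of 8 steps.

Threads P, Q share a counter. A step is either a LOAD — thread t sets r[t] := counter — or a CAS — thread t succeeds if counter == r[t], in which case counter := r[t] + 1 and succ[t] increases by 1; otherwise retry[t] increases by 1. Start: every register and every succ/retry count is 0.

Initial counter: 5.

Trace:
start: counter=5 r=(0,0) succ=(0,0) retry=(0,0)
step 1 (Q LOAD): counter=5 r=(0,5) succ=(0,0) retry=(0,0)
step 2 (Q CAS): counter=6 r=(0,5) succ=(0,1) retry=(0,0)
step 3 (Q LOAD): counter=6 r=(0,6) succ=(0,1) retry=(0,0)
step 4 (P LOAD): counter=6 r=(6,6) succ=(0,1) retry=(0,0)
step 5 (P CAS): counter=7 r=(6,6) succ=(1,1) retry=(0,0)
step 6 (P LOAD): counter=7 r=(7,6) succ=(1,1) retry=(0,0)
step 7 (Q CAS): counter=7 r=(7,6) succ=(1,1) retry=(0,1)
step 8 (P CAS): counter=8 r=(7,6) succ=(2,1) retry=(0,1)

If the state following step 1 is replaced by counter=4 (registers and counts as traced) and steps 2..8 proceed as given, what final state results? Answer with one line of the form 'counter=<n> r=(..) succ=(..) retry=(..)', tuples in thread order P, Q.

counter=6 r=(5,4) succ=(2,0) retry=(0,2)

state after step 1 := counter=4 r=(0,5) succ=(0,0) retry=(0,0)
step 2 (Q CAS): counter=4 r=(0,5) succ=(0,0) retry=(0,1)
step 3 (Q LOAD): counter=4 r=(0,4) succ=(0,0) retry=(0,1)
step 4 (P LOAD): counter=4 r=(4,4) succ=(0,0) retry=(0,1)
step 5 (P CAS): counter=5 r=(4,4) succ=(1,0) retry=(0,1)
step 6 (P LOAD): counter=5 r=(5,4) succ=(1,0) retry=(0,1)
step 7 (Q CAS): counter=5 r=(5,4) succ=(1,0) retry=(0,2)
step 8 (P CAS): counter=6 r=(5,4) succ=(2,0) retry=(0,2)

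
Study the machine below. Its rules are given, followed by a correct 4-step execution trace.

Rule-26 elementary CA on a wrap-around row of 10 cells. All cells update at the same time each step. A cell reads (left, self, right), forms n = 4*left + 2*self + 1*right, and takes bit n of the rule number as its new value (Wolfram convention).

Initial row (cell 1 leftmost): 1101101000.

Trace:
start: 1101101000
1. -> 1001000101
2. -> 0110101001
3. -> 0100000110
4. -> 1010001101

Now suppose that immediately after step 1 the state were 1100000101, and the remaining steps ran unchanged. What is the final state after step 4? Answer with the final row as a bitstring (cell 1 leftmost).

1000000100

state after step 1 := 1100000101
2. -> 0010001001
3. -> 1101010110
4. -> 1000000100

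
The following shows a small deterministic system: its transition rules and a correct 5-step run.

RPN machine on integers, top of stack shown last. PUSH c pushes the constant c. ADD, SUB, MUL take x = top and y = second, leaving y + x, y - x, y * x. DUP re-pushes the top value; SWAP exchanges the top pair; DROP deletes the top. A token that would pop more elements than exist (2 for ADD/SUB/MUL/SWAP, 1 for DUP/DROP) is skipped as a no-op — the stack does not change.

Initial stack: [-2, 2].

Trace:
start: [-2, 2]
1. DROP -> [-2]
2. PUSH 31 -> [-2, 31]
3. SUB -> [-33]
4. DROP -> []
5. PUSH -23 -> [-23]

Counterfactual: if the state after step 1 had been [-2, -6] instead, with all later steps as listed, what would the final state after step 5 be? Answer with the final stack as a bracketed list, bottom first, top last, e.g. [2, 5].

[-2, -23]

state after step 1 := [-2, -6]
2. PUSH 31 -> [-2, -6, 31]
3. SUB -> [-2, -37]
4. DROP -> [-2]
5. PUSH -23 -> [-2, -23]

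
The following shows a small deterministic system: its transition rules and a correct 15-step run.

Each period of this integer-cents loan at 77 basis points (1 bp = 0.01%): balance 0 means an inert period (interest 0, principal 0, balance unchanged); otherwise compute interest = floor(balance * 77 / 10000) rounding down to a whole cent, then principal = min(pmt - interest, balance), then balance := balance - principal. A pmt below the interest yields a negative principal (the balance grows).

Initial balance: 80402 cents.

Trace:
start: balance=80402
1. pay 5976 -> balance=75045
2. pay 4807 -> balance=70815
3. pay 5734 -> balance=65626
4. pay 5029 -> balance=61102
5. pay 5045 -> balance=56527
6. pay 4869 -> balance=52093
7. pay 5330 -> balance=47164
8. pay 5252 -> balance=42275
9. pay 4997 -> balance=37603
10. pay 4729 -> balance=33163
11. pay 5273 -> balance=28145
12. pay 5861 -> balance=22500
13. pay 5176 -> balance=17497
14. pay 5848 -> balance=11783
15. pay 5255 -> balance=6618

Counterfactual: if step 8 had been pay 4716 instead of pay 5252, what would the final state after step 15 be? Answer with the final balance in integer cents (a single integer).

(re-executing from step 8 with the substitution; state before step 8: balance=47164)
8. pay 4716 -> balance=42811
9. pay 4997 -> balance=38143
10. pay 4729 -> balance=33707
11. pay 5273 -> balance=28693
12. pay 5861 -> balance=23052
13. pay 5176 -> balance=18053
14. pay 5848 -> balance=12344
15. pay 5255 -> balance=7184

7184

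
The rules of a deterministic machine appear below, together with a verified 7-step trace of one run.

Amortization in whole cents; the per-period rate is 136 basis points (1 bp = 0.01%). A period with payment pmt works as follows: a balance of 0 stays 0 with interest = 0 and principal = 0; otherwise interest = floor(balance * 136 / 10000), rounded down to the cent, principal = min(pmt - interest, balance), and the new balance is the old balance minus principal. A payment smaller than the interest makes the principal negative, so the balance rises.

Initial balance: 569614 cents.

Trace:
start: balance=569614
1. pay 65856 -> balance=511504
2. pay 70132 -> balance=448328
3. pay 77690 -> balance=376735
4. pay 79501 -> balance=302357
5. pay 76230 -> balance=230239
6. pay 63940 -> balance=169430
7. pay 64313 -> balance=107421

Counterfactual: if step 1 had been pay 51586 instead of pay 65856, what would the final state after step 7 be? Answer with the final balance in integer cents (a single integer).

122894

(re-executing from step 1 with the substitution; state before step 1: balance=569614)
1. pay 51586 -> balance=525774
2. pay 70132 -> balance=462792
3. pay 77690 -> balance=391395
4. pay 79501 -> balance=317216
5. pay 76230 -> balance=245300
6. pay 63940 -> balance=184696
7. pay 64313 -> balance=122894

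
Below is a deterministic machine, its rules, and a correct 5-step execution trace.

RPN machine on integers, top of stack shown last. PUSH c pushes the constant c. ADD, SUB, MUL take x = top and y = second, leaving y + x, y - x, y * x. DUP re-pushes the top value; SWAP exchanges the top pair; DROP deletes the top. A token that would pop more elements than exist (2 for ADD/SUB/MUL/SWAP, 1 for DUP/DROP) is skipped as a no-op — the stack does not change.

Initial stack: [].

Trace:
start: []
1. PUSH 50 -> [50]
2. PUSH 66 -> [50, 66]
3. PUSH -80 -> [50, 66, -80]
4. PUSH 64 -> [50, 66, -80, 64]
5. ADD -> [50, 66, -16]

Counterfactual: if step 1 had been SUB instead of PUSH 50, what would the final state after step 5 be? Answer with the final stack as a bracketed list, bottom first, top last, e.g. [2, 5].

(re-executing from step 1 with the substitution; state before step 1: [])
1. SUB -> []
2. PUSH 66 -> [66]
3. PUSH -80 -> [66, -80]
4. PUSH 64 -> [66, -80, 64]
5. ADD -> [66, -16]

[66, -16]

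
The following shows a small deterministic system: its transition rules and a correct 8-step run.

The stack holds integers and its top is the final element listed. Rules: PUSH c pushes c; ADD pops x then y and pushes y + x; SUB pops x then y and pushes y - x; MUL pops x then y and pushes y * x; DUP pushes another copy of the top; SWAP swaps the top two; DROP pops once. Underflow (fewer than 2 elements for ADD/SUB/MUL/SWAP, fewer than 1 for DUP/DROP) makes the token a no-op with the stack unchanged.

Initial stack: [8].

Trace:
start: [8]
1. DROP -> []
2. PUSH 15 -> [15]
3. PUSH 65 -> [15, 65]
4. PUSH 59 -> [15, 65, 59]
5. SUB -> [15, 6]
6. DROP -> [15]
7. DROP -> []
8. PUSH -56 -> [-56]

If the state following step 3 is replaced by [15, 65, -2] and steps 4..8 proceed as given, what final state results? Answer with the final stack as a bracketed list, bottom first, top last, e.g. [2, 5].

state after step 3 := [15, 65, -2]
4. PUSH 59 -> [15, 65, -2, 59]
5. SUB -> [15, 65, -61]
6. DROP -> [15, 65]
7. DROP -> [15]
8. PUSH -56 -> [15, -56]

[15, -56]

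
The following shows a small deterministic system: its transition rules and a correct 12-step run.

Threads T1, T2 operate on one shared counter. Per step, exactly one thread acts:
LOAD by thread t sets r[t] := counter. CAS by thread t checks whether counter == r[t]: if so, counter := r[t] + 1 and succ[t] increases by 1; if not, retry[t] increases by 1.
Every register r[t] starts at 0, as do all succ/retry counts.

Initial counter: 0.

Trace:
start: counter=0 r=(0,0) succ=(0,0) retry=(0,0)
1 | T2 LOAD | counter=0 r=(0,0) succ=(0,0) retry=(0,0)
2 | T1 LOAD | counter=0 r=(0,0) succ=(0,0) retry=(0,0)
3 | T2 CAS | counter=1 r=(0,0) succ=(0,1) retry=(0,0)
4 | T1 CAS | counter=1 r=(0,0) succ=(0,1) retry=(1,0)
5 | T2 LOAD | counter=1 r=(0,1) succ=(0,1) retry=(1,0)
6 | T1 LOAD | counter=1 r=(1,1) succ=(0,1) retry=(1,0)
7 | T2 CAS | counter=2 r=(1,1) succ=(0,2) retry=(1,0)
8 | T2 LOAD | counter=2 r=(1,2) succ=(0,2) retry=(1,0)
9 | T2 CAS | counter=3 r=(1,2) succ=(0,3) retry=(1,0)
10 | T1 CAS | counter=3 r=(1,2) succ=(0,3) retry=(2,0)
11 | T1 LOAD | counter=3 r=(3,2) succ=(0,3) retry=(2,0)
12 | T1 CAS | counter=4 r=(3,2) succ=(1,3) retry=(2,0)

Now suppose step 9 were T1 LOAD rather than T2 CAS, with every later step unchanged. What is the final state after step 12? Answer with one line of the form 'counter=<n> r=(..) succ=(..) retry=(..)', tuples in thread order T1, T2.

(re-executing from step 9 with the substitution; state before step 9: counter=2 r=(1,2) succ=(0,2) retry=(1,0))
9 | T1 LOAD | counter=2 r=(2,2) succ=(0,2) retry=(1,0)
10 | T1 CAS | counter=3 r=(2,2) succ=(1,2) retry=(1,0)
11 | T1 LOAD | counter=3 r=(3,2) succ=(1,2) retry=(1,0)
12 | T1 CAS | counter=4 r=(3,2) succ=(2,2) retry=(1,0)

counter=4 r=(3,2) succ=(2,2) retry=(1,0)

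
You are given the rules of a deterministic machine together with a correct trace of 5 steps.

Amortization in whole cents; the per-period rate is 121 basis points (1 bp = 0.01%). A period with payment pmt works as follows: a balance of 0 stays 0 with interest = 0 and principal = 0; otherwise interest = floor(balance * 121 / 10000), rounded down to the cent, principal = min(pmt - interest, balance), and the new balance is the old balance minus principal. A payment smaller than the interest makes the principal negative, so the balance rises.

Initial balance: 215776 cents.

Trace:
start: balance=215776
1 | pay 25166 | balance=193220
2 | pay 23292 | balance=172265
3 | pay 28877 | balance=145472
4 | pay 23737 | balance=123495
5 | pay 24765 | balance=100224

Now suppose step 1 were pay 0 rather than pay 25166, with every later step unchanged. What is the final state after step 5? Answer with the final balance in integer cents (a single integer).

(re-executing from step 1 with the substitution; state before step 1: balance=215776)
1 | pay 0 | balance=218386
2 | pay 23292 | balance=197736
3 | pay 28877 | balance=171251
4 | pay 23737 | balance=149586
5 | pay 24765 | balance=126630

126630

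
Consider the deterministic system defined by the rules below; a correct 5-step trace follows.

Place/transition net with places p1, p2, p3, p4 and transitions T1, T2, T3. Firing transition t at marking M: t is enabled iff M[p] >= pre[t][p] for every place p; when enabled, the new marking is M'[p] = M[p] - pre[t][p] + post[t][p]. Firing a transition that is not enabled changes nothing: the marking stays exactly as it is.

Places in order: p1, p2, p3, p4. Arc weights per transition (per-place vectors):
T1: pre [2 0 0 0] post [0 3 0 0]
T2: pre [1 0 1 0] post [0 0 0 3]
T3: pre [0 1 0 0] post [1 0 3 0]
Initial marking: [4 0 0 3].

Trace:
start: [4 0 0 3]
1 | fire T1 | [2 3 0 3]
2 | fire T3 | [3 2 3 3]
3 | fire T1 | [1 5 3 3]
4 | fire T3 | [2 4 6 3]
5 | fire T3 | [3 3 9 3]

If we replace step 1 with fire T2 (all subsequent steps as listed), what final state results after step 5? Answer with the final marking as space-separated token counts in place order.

(re-executing from step 1 with the substitution; state before step 1: [4 0 0 3])
1 | fire T2 | [4 0 0 3]
2 | fire T3 | [4 0 0 3]
3 | fire T1 | [2 3 0 3]
4 | fire T3 | [3 2 3 3]
5 | fire T3 | [4 1 6 3]

4 1 6 3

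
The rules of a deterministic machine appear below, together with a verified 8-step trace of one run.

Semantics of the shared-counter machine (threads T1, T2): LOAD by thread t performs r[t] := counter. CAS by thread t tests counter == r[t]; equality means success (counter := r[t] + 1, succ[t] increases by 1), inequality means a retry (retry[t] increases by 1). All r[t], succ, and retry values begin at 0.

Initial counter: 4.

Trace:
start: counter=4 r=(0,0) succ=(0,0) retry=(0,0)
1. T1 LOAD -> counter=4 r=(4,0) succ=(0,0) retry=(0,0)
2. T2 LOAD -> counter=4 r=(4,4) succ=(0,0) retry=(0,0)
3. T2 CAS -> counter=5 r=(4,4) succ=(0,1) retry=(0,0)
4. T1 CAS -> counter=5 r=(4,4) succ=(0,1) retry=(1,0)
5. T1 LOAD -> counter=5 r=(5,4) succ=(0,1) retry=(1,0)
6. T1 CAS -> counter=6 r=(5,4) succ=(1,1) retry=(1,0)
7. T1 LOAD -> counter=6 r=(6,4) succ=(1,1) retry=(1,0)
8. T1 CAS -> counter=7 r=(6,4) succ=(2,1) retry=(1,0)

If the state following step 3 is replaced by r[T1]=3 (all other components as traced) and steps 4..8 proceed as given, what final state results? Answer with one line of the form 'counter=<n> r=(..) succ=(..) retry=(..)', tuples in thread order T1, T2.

counter=7 r=(6,4) succ=(2,1) retry=(1,0)

state after step 3 := counter=5 r=(3,4) succ=(0,1) retry=(0,0)
4. T1 CAS -> counter=5 r=(3,4) succ=(0,1) retry=(1,0)
5. T1 LOAD -> counter=5 r=(5,4) succ=(0,1) retry=(1,0)
6. T1 CAS -> counter=6 r=(5,4) succ=(1,1) retry=(1,0)
7. T1 LOAD -> counter=6 r=(6,4) succ=(1,1) retry=(1,0)
8. T1 CAS -> counter=7 r=(6,4) succ=(2,1) retry=(1,0)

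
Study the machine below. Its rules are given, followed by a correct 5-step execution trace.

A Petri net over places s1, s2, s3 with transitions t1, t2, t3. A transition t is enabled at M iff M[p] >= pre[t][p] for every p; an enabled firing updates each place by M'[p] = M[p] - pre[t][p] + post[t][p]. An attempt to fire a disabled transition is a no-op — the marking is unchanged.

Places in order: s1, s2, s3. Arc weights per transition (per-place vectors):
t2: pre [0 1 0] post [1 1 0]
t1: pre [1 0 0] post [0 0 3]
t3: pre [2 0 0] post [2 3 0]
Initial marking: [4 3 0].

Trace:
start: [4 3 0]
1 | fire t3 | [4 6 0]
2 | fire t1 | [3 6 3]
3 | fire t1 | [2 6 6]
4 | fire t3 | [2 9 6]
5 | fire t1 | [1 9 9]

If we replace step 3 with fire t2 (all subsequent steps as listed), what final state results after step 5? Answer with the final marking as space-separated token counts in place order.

(re-executing from step 3 with the substitution; state before step 3: [3 6 3])
3 | fire t2 | [4 6 3]
4 | fire t3 | [4 9 3]
5 | fire t1 | [3 9 6]

3 9 6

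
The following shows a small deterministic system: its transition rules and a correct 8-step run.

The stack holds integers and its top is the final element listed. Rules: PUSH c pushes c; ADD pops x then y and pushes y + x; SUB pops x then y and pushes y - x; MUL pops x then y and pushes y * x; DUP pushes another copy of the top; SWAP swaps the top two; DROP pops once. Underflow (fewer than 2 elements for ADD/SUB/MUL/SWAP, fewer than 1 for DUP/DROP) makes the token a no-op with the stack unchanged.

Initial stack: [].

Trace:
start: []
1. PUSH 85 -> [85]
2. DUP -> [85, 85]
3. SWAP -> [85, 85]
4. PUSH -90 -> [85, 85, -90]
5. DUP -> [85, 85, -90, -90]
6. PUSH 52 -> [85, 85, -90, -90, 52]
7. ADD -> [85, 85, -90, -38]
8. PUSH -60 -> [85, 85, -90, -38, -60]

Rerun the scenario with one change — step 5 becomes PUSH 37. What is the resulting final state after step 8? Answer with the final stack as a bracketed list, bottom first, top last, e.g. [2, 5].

[85, 85, -90, 89, -60]

(re-executing from step 5 with the substitution; state before step 5: [85, 85, -90])
5. PUSH 37 -> [85, 85, -90, 37]
6. PUSH 52 -> [85, 85, -90, 37, 52]
7. ADD -> [85, 85, -90, 89]
8. PUSH -60 -> [85, 85, -90, 89, -60]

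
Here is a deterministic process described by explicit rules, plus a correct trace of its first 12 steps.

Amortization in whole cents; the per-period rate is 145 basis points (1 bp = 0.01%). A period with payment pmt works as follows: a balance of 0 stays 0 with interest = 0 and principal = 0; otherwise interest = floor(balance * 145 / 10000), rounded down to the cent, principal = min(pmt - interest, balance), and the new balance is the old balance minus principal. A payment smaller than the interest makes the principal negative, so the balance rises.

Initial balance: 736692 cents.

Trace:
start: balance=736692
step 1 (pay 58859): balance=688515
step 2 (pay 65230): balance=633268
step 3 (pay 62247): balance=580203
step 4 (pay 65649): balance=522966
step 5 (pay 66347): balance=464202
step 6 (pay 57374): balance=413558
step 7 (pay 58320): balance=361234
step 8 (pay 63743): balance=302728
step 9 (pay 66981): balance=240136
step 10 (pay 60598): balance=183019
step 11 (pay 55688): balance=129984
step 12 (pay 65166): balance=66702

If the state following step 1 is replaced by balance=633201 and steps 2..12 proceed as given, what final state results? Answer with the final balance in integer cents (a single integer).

1899

state after step 1 := balance=633201
step 2 (pay 65230): balance=577152
step 3 (pay 62247): balance=523273
step 4 (pay 65649): balance=465211
step 5 (pay 66347): balance=405609
step 6 (pay 57374): balance=354116
step 7 (pay 58320): balance=300930
step 8 (pay 63743): balance=241550
step 9 (pay 66981): balance=178071
step 10 (pay 60598): balance=120055
step 11 (pay 55688): balance=66107
step 12 (pay 65166): balance=1899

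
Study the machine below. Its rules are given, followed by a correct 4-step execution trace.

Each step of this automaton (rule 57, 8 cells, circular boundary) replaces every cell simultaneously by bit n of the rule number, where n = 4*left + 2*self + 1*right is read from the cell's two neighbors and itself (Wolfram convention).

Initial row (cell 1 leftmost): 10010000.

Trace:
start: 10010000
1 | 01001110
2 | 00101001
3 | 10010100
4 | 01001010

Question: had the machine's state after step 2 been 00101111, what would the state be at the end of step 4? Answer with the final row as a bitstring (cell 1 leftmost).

01010110

state after step 2 := 00101111
3 | 10011000
4 | 01010110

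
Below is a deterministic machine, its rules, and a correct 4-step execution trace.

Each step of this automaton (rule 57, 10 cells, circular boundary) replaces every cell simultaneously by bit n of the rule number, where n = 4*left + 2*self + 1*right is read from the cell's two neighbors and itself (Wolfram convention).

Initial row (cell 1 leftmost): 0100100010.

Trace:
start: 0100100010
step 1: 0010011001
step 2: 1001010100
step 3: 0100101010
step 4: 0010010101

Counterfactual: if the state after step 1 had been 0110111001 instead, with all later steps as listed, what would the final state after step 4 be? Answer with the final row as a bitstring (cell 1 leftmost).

0110101001

state after step 1 := 0110111001
step 2: 1101100100
step 3: 1011010010
step 4: 0110101001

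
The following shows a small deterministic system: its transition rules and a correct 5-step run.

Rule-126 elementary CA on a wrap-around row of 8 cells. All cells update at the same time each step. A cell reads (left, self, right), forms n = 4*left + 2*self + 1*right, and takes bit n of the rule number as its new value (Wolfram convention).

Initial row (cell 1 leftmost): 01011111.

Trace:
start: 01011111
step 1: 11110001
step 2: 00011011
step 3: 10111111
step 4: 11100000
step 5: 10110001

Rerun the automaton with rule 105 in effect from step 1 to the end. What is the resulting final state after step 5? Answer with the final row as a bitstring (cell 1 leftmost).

10110001

(re-executing steps 1..5 under rule 105; state before step 1: 01011111)
step 1: 10110001
step 2: 11110101
step 3: 00011011
step 4: 01011111
step 5: 10110001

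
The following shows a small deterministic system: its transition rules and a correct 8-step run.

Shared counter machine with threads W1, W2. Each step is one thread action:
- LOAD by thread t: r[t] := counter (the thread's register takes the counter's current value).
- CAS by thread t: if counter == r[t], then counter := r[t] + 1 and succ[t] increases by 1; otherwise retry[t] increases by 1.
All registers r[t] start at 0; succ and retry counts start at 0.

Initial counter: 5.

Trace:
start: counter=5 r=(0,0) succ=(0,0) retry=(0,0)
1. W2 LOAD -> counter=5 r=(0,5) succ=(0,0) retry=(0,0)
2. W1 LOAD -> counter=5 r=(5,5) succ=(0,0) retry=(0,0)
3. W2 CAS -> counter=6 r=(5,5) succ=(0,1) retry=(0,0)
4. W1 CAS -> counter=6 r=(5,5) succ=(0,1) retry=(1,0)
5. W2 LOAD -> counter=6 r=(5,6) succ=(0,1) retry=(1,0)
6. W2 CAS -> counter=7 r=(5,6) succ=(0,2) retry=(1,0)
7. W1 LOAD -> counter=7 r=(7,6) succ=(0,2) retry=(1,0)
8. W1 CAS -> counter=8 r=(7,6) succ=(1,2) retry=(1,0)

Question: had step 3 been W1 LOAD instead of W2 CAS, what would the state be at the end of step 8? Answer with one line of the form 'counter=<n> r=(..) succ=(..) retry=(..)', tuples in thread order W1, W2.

(re-executing from step 3 with the substitution; state before step 3: counter=5 r=(5,5) succ=(0,0) retry=(0,0))
3. W1 LOAD -> counter=5 r=(5,5) succ=(0,0) retry=(0,0)
4. W1 CAS -> counter=6 r=(5,5) succ=(1,0) retry=(0,0)
5. W2 LOAD -> counter=6 r=(5,6) succ=(1,0) retry=(0,0)
6. W2 CAS -> counter=7 r=(5,6) succ=(1,1) retry=(0,0)
7. W1 LOAD -> counter=7 r=(7,6) succ=(1,1) retry=(0,0)
8. W1 CAS -> counter=8 r=(7,6) succ=(2,1) retry=(0,0)

counter=8 r=(7,6) succ=(2,1) retry=(0,0)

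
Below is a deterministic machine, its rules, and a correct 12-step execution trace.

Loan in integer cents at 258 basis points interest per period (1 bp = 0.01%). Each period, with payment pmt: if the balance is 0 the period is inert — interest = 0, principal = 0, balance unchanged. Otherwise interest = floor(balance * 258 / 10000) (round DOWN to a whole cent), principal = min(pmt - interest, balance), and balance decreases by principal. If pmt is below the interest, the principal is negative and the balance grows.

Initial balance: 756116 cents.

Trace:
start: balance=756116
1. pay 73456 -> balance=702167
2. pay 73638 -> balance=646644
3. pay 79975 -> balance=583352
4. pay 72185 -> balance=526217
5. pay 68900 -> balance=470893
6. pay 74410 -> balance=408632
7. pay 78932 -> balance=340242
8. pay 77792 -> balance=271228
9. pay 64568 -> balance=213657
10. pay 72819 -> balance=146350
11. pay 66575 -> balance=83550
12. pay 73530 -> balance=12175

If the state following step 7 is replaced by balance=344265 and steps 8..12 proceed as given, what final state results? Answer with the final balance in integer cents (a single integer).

state after step 7 := balance=344265
8. pay 77792 -> balance=275355
9. pay 64568 -> balance=217891
10. pay 72819 -> balance=150693
11. pay 66575 -> balance=88005
12. pay 73530 -> balance=16745

16745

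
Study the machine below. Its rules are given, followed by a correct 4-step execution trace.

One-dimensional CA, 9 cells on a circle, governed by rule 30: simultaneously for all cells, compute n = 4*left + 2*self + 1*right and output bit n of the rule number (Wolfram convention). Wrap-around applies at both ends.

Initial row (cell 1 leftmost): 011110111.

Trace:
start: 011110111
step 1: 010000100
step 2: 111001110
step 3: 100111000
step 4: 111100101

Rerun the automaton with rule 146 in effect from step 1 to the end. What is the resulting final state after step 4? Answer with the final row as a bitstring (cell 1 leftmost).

010010000

(re-executing steps 1..4 under rule 146; state before step 1: 011110111)
step 1: 001100010
step 2: 010010101
step 3: 001100000
step 4: 010010000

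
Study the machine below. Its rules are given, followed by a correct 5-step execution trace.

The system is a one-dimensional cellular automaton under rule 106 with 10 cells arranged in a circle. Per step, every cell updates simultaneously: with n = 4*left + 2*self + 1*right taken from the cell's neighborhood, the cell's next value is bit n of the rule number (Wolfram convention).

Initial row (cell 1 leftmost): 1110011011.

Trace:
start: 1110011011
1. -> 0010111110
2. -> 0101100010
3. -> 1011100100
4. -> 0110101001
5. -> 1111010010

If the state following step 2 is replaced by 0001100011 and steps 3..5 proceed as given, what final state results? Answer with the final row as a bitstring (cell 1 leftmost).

state after step 2 := 0001100011
3. -> 0011100111
4. -> 0110101101
5. -> 1111011110

1111011110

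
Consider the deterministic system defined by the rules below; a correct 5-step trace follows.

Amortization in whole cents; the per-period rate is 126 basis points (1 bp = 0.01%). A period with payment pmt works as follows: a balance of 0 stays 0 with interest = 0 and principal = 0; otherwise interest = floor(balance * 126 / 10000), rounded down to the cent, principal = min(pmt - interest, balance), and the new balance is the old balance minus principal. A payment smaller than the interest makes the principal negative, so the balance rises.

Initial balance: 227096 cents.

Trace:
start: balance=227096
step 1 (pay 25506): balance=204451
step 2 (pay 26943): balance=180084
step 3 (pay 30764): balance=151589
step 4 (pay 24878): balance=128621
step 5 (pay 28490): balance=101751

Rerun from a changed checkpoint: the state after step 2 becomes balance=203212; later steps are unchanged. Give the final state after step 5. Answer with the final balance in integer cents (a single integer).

125764

state after step 2 := balance=203212
step 3 (pay 30764): balance=175008
step 4 (pay 24878): balance=152335
step 5 (pay 28490): balance=125764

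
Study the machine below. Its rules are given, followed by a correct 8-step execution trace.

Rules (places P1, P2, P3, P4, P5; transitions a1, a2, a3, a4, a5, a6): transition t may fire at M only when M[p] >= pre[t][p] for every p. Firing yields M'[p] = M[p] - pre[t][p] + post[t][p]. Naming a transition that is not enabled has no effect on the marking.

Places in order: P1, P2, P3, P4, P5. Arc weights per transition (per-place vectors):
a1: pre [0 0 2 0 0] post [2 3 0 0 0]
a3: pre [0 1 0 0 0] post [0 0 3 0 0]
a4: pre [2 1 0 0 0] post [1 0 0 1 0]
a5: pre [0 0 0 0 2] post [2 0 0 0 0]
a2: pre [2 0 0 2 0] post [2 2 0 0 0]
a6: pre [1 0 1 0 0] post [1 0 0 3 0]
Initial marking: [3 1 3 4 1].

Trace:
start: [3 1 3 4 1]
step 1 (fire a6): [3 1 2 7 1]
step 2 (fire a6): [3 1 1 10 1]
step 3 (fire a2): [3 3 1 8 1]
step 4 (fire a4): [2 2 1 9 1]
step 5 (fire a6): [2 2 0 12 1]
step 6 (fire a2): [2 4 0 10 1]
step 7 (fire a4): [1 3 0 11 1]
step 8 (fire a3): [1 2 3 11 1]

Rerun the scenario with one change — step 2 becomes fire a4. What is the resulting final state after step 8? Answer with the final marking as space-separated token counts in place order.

1 0 4 10 1

(re-executing from step 2 with the substitution; state before step 2: [3 1 2 7 1])
step 2 (fire a4): [2 0 2 8 1]
step 3 (fire a2): [2 2 2 6 1]
step 4 (fire a4): [1 1 2 7 1]
step 5 (fire a6): [1 1 1 10 1]
step 6 (fire a2): [1 1 1 10 1]
step 7 (fire a4): [1 1 1 10 1]
step 8 (fire a3): [1 0 4 10 1]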